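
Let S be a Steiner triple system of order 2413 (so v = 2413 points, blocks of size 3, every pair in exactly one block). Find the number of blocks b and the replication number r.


An STS(v) is a 2-(v, 3, 1) BIBD: block size k = 3, λ = 1.
Replication: r(k − 1) = λ(v − 1) ⇒ r·2 = 2413 − 1 = 2412 ⇒ r = 1206.
Block count: b = v(v − 1)/6 = 2413·2412/6 = 5820156/6 = 970026.
(Check via bk = vr: 970026·3 = 2910078 = 2413·1206 = 2910078 ✓.)

r = 1206, b = 970026.


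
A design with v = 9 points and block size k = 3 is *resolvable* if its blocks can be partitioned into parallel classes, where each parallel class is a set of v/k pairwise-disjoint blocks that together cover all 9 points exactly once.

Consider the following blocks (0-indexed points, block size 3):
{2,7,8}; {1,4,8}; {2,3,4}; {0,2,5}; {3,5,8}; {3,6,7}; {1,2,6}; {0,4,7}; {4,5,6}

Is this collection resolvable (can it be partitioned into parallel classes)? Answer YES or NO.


v = 9, block size k = 3, number of blocks = 9.
For resolvability, blocks must partition into parallel classes of size v/k = 3.
Total blocks must therefore be a multiple of 3: 9 = 3·3 + 0 ⇒ divisible ✓.
Consider block {2,7,8}. The only other block(s) in the collection disjoint from it are {4,5,6} — just 1 block(s). Any parallel class containing {2,7,8} would need 2 other blocks each disjoint from it, so no parallel class of size 3 can contain {2,7,8}.
Since every block must belong to some parallel class in a resolution, the collection cannot be partitioned into parallel classes.
Resolvable? NO.

NO


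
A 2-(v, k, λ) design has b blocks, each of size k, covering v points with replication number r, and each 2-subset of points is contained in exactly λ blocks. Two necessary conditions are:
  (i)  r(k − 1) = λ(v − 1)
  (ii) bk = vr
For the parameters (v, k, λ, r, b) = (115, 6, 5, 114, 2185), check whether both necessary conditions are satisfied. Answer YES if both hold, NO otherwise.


Condition (i): r(k − 1) = 114·5 = 570; λ(v − 1) = 5·114 = 570. Match? YES.
Condition (ii): bk = 2185·6 = 13110; vr = 115·114 = 13110. Match? YES.
Both conditions hold? YES.

YES


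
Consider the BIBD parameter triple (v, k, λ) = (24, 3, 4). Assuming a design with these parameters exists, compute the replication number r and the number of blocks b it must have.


Any 2-(v, k, λ) BIBD satisfies two necessary conditions:
  (i)  Each point sits in r blocks, and counting incidences through any fixed point gives r(k − 1) = λ(v − 1), so r = λ(v − 1)/(k − 1).
  (ii) Total incidences bk = vr, so b = vr/k.
Step 1: r = λ(v − 1)/(k − 1) = 4·(24 − 1)/(3 − 1) = 4·23/2 = 92/2 = 46.
Step 2: b = vr/k = 24·46/3 = 1104/3 = 368.
Check integrality: r = 46 ∈ Z ✓, b = 368 ∈ Z ✓.
(These identities are necessary conditions: they determine r and b for any design with these parameters, but do not by themselves prove that one exists.)

r = 46, b = 368.


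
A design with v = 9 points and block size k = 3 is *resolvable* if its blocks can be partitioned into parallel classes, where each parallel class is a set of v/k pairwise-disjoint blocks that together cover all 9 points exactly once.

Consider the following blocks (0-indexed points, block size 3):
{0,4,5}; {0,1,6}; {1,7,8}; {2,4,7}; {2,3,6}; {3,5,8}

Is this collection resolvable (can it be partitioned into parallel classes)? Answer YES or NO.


v = 9, block size k = 3, number of blocks = 6.
For resolvability, blocks must partition into parallel classes of size v/k = 3.
Total blocks must therefore be a multiple of 3: 6 = 3·2 + 0 ⇒ divisible ✓.
Greedy packing gives 2 candidate class(es). Each should be a full parallel class (size 3, covers all 9 points).
  Class 1 (3 blocks): {0,4,5}; {1,7,8}; {2,3,6}. Points covered: [0, 1, 2, 3, 4, 5, 6, 7, 8].
  Class 2 (3 blocks): {0,1,6}; {2,4,7}; {3,5,8}. Points covered: [0, 1, 2, 3, 4, 5, 6, 7, 8].
All classes full (size 3)? YES. All classes cover every point? YES.
Resolvable? YES.

YES


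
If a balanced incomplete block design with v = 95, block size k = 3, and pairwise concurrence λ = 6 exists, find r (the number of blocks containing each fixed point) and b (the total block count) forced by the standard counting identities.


Any 2-(v, k, λ) BIBD satisfies two necessary conditions:
  (i)  Each point sits in r blocks, and counting incidences through any fixed point gives r(k − 1) = λ(v − 1), so r = λ(v − 1)/(k − 1).
  (ii) Total incidences bk = vr, so b = vr/k.
Step 1: r = λ(v − 1)/(k − 1) = 6·(95 − 1)/(3 − 1) = 6·94/2 = 564/2 = 282.
Step 2: b = vr/k = 95·282/3 = 26790/3 = 8930.
Check integrality: r = 282 ∈ Z ✓, b = 8930 ∈ Z ✓.
(These identities are necessary conditions: they determine r and b for any design with these parameters, but do not by themselves prove that one exists.)

r = 282, b = 8930.


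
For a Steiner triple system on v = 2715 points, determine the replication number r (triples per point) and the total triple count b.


An STS(v) is a 2-(v, 3, 1) BIBD: block size k = 3, λ = 1.
Replication: r(k − 1) = λ(v − 1) ⇒ r·2 = 2715 − 1 = 2714 ⇒ r = 1357.
Block count: b = v(v − 1)/6 = 2715·2714/6 = 7368510/6 = 1228085.

r = 1357, b = 1228085.


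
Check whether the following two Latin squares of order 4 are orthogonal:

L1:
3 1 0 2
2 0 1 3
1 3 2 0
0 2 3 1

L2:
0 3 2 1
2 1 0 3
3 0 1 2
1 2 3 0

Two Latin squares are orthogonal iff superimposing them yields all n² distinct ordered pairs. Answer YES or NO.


Form the n² = 16 superimposed pairs (L1[i][j], L2[i][j]), row by row (rows and columns indexed from 0):
row 0: (3,0) (1,3) (0,2) (2,1)
row 1: (2,2) (0,1) (1,0) (3,3)
row 2: (1,3) (3,0) (2,1) (0,2)
row 3: (0,1) (2,2) (3,3) (1,0)
Orthogonality requires all 16 pairs distinct.
But the pair (1,3) repeats: cell (0,1) has L1 = 1, L2 = 3, and cell (2,0) has L1 = 1, L2 = 3.
A repeated pair means some other pair never occurs (only 8 distinct pairs out of 16), so the squares are not orthogonal.
Conclusion: NO.

NO


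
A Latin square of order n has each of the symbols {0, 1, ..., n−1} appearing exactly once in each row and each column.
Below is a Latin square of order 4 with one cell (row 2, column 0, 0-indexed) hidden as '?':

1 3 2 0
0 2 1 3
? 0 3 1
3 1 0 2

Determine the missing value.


Row 2 contains symbols [0, 1, 3] — missing [2].
Column 0 contains symbols [0, 1, 3] — missing [2].
The missing symbol must appear in both missing sets; intersection = [2].
Therefore the hidden value is 2.

Missing value = 2.


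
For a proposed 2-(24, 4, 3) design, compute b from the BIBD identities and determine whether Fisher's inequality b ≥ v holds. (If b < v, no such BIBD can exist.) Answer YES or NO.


b = λv(v − 1)/(k(k − 1)) = 3·24·23/(4·3) = 1656/12 = 138.
Compare with v = 24: b ≥ v, so Fisher's inequality holds.

YES


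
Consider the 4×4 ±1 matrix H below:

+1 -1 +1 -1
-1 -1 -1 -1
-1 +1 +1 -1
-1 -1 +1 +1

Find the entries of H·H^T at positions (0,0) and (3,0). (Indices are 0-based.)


Row 0 of H: [1, -1, 1, -1].
Row 3 of H: [-1, -1, 1, 1].
(H·H^T)[0][0] = Σ_j H[0][j]·H[0][j] = (1)² + (-1)² + (1)² + (-1)² = 1 + 1 + 1 + 1 = 4.
(H·H^T)[3][0] = Σ_j H[3][j]·H[0][j] = (-1)·(1) + (-1)·(-1) + (1)·(1) + (1)·(-1) = -1 + 1 + 1 + -1 = 0.
So rows 3 and 0 are orthogonal; the diagonal entry equals n = 4.

(0,0) entry = 4; (3,0) entry = 0.


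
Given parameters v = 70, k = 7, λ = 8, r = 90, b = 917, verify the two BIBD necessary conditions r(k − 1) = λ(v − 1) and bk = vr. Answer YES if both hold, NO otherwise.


Condition (i): r(k − 1) = 90·6 = 540; λ(v − 1) = 8·69 = 552. Match? NO.
Condition (ii): bk = 917·7 = 6419; vr = 70·90 = 6300. Match? NO.
Both conditions hold? NO.

NO


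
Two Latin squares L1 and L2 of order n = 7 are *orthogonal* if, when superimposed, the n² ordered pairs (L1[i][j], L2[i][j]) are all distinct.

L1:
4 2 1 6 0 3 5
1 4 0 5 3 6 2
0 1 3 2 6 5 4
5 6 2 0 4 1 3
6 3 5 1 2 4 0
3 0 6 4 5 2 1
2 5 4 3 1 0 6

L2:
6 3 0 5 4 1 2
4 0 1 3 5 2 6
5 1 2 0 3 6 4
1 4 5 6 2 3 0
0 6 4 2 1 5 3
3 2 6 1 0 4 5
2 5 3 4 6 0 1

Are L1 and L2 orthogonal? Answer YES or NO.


Form the n² = 49 superimposed pairs (L1[i][j], L2[i][j]), row by row (rows and columns indexed from 0):
row 0: (4,6) (2,3) (1,0) (6,5) (0,4) (3,1) (5,2)
row 1: (1,4) (4,0) (0,1) (5,3) (3,5) (6,2) (2,6)
row 2: (0,5) (1,1) (3,2) (2,0) (6,3) (5,6) (4,4)
row 3: (5,1) (6,4) (2,5) (0,6) (4,2) (1,3) (3,0)
row 4: (6,0) (3,6) (5,4) (1,2) (2,1) (4,5) (0,3)
row 5: (3,3) (0,2) (6,6) (4,1) (5,0) (2,4) (1,5)
row 6: (2,2) (5,5) (4,3) (3,4) (1,6) (0,0) (6,1)
Orthogonality requires all 49 pairs distinct.
Check by first coordinate: for each symbol s of L1, list the L2 entries in the n cells where L1 = s; they must all differ.
  L1 = 0: L2 entries (in reading order) 4, 1, 5, 6, 3, 2, 0 — all 7 distinct ✓
  L1 = 1: L2 entries (in reading order) 0, 4, 1, 3, 2, 5, 6 — all 7 distinct ✓
  L1 = 2: L2 entries (in reading order) 3, 6, 0, 5, 1, 4, 2 — all 7 distinct ✓
  L1 = 3: L2 entries (in reading order) 1, 5, 2, 0, 6, 3, 4 — all 7 distinct ✓
  L1 = 4: L2 entries (in reading order) 6, 0, 4, 2, 5, 1, 3 — all 7 distinct ✓
  L1 = 5: L2 entries (in reading order) 2, 3, 6, 1, 4, 0, 5 — all 7 distinct ✓
  L1 = 6: L2 entries (in reading order) 5, 2, 3, 4, 0, 6, 1 — all 7 distinct ✓
Every symbol of L1 meets every symbol of L2 exactly once, so all 49 pairs are distinct (49 of 49).
Conclusion: YES.

YES


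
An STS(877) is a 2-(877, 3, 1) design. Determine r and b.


An STS(v) is a 2-(v, 3, 1) BIBD: block size k = 3, λ = 1.
Replication: r(k − 1) = λ(v − 1) ⇒ r·2 = 877 − 1 = 876 ⇒ r = 438.
Block count: b = v(v − 1)/6 = 877·876/6 = 768252/6 = 128042.

r = 438, b = 128042.


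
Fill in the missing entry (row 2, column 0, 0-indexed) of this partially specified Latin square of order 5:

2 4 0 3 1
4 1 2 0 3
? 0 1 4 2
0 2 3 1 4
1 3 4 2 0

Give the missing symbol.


Row 2 contains symbols [0, 1, 2, 4] — missing [3].
Column 0 contains symbols [0, 1, 2, 4] — missing [3].
The missing symbol must appear in both missing sets; intersection = [3].
Therefore the hidden value is 3.

Missing value = 3.


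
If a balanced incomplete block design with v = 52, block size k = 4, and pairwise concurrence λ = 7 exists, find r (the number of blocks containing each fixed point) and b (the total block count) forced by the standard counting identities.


Any 2-(v, k, λ) BIBD satisfies two necessary conditions:
  (i)  Each point sits in r blocks, and counting incidences through any fixed point gives r(k − 1) = λ(v − 1), so r = λ(v − 1)/(k − 1).
  (ii) Total incidences bk = vr, so b = vr/k.
Step 1: r = λ(v − 1)/(k − 1) = 7·(52 − 1)/(4 − 1) = 7·51/3 = 357/3 = 119.
Step 2: b = vr/k = 52·119/4 = 6188/4 = 1547.
Check integrality: r = 119 ∈ Z ✓, b = 1547 ∈ Z ✓.
(These identities are necessary conditions: they determine r and b for any design with these parameters, but do not by themselves prove that one exists.)

r = 119, b = 1547.


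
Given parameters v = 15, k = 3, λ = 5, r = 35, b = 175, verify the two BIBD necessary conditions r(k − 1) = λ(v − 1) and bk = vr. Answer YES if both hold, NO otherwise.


Condition (i): r(k − 1) = 35·2 = 70; λ(v − 1) = 5·14 = 70. Match? YES.
Condition (ii): bk = 175·3 = 525; vr = 15·35 = 525. Match? YES.
Both conditions hold? YES.

YES


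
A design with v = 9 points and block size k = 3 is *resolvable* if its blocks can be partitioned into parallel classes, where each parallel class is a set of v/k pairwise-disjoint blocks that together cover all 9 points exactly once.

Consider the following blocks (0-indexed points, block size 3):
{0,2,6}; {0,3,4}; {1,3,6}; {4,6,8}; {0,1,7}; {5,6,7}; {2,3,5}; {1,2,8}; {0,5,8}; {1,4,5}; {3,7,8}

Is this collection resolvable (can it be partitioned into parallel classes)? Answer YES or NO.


v = 9, block size k = 3, number of blocks = 11.
For resolvability, blocks must partition into parallel classes of size v/k = 3.
Total blocks must therefore be a multiple of 3: 11 = 3·3 + 2 ⇒ not divisible ✗.
Resolvable? NO.

NO


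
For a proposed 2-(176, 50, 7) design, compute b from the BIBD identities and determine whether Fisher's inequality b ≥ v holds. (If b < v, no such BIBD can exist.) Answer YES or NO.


b = λv(v − 1)/(k(k − 1)) = 7·176·175/(50·49) = 215600/2450 = 88.
Compare with v = 176: b < v, so Fisher's inequality fails.

NO


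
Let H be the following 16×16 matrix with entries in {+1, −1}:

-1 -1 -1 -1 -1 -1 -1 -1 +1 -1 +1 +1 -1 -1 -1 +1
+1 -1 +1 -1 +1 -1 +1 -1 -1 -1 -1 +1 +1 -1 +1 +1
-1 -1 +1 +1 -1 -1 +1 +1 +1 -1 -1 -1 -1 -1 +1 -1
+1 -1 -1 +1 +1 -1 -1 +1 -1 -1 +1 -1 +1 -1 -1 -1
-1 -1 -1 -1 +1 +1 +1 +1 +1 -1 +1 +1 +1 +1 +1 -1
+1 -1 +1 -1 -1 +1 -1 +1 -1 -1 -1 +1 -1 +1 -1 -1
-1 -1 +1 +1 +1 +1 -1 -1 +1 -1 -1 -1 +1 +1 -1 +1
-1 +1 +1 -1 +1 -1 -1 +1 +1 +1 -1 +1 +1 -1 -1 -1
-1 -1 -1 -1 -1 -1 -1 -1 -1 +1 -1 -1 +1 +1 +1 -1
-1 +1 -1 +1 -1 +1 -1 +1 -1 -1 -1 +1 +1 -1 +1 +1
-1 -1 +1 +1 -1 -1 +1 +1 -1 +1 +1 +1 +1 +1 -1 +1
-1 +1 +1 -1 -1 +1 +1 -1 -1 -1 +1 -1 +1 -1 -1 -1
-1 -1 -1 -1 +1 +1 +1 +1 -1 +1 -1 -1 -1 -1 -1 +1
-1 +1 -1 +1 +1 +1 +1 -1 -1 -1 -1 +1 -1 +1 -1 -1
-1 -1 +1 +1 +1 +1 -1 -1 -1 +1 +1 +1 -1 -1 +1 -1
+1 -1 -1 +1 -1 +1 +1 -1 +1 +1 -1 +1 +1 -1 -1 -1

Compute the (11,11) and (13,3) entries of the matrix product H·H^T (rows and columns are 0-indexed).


Row 3 of H: [1, -1, -1, 1, 1, -1, -1, 1, -1, -1, 1, -1, 1, -1, -1, -1].
Row 11 of H: [-1, 1, 1, -1, -1, 1, 1, -1, -1, -1, 1, -1, 1, -1, -1, -1].
Row 13 of H: [-1, 1, -1, 1, 1, 1, 1, -1, -1, -1, -1, 1, -1, 1, -1, -1].
(H·H^T)[11][11] = Σ_j H[11][j]·H[11][j] = (-1)² + (1)² + (1)² + (-1)² + (-1)² + (1)² + (1)² + (-1)² + (-1)² + (-1)² + (1)² + (-1)² + (1)² + (-1)² + (-1)² + (-1)² = 1 + 1 + 1 + 1 + 1 + 1 + 1 + 1 + 1 + 1 + 1 + 1 + 1 + 1 + 1 + 1 = 16.
(H·H^T)[13][3] = Σ_j H[13][j]·H[3][j] = (-1)·(1) + (1)·(-1) + (-1)·(-1) + (1)·(1) + (1)·(1) + (1)·(-1) + (1)·(-1) + (-1)·(1) + (-1)·(-1) + (-1)·(-1) + (-1)·(1) + (1)·(-1) + (-1)·(1) + (1)·(-1) + (-1)·(-1) + (-1)·(-1) = -1 + -1 + 1 + 1 + 1 + -1 + -1 + -1 + 1 + 1 + -1 + -1 + -1 + -1 + 1 + 1 = -2.
Rows 13 and 3 are not orthogonal (dot product = -2 ≠ 0), so H is not a Hadamard matrix.

(11,11) entry = 16; (13,3) entry = -2.


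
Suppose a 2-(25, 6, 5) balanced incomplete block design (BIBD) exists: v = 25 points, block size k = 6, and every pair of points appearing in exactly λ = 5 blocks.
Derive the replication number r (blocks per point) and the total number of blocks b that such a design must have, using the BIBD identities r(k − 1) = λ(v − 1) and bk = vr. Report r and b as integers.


Any 2-(v, k, λ) BIBD satisfies two necessary conditions:
  (i)  Each point sits in r blocks, and counting incidences through any fixed point gives r(k − 1) = λ(v − 1), so r = λ(v − 1)/(k − 1).
  (ii) Total incidences bk = vr, so b = vr/k.
Step 1: r = λ(v − 1)/(k − 1) = 5·(25 − 1)/(6 − 1) = 5·24/5 = 120/5 = 24.
Step 2: b = vr/k = 25·24/6 = 600/6 = 100.
Check integrality: r = 24 ∈ Z ✓, b = 100 ∈ Z ✓.
(These identities are necessary conditions: they determine r and b for any design with these parameters, but do not by themselves prove that one exists.)

r = 24, b = 100.


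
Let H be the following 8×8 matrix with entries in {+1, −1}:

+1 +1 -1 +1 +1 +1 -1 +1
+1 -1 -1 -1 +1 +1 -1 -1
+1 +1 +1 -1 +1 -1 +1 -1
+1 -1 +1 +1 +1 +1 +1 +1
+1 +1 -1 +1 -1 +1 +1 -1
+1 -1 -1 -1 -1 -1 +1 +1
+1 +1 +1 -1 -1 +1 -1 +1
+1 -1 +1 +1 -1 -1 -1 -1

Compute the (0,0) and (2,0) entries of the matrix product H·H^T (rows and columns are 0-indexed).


Row 0 of H: [1, 1, -1, 1, 1, 1, -1, 1].
Row 2 of H: [1, 1, 1, -1, 1, -1, 1, -1].
(H·H^T)[0][0] = Σ_j H[0][j]·H[0][j] = (1)² + (1)² + (-1)² + (1)² + (1)² + (1)² + (-1)² + (1)² = 1 + 1 + 1 + 1 + 1 + 1 + 1 + 1 = 8.
(H·H^T)[2][0] = Σ_j H[2][j]·H[0][j] = (1)·(1) + (1)·(1) + (1)·(-1) + (-1)·(1) + (1)·(1) + (-1)·(1) + (1)·(-1) + (-1)·(1) = 1 + 1 + -1 + -1 + 1 + -1 + -1 + -1 = -2.
Rows 2 and 0 are not orthogonal (dot product = -2 ≠ 0), so H is not a Hadamard matrix.

(0,0) entry = 8; (2,0) entry = -2.


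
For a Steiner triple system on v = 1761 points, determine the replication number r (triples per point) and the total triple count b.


An STS(v) is a 2-(v, 3, 1) BIBD: block size k = 3, λ = 1.
Replication: r(k − 1) = λ(v − 1) ⇒ r·2 = 1761 − 1 = 1760 ⇒ r = 880.
Block count: bk = vr ⇒ b·3 = 1761·880 = 1549680 ⇒ b = 516560.
(Check via b = v(v − 1)/6 = 1761·1760/6 = 3099360/6 = 516560.)

r = 880, b = 516560.


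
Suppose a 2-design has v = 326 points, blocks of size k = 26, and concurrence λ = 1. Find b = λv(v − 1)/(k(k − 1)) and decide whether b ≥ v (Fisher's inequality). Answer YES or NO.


r = λ(v − 1)/(k − 1) = 1·325/25 = 13.
b = vr/k = 326·13/26 = 163.
Fisher's inequality: b ≥ v ⇔ 163 ≥ 326? NO.

NO


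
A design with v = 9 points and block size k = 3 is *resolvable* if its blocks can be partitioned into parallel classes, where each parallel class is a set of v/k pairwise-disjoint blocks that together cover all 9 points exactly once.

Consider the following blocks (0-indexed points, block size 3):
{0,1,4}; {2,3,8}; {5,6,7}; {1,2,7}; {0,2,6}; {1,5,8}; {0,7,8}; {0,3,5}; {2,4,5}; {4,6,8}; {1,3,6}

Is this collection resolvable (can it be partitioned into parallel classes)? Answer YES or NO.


v = 9, block size k = 3, number of blocks = 11.
For resolvability, blocks must partition into parallel classes of size v/k = 3.
Total blocks must therefore be a multiple of 3: 11 = 3·3 + 2 ⇒ not divisible ✗.
Resolvable? NO.

NO


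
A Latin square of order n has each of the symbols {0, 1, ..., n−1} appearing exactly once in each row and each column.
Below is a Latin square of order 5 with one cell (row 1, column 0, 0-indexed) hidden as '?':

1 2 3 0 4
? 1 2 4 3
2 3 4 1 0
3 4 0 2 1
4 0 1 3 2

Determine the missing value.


Row 1 contains symbols [1, 2, 3, 4] — missing [0].
Column 0 contains symbols [1, 2, 3, 4] — missing [0].
The missing symbol must appear in both missing sets; intersection = [0].
Therefore the hidden value is 0.

Missing value = 0.


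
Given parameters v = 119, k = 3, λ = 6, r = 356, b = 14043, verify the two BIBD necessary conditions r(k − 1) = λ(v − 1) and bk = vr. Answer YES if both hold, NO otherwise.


Condition (i): r(k − 1) = 356·2 = 712; λ(v − 1) = 6·118 = 708. Match? NO.
Condition (ii): bk = 14043·3 = 42129; vr = 119·356 = 42364. Match? NO.
Both conditions hold? NO.

NO


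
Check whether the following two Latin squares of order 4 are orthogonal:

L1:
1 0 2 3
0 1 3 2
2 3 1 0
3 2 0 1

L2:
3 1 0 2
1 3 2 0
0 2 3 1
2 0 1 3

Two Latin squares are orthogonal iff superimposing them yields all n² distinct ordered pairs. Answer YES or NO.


Form the n² = 16 superimposed pairs (L1[i][j], L2[i][j]), row by row (rows and columns indexed from 0):
row 0: (1,3) (0,1) (2,0) (3,2)
row 1: (0,1) (1,3) (3,2) (2,0)
row 2: (2,0) (3,2) (1,3) (0,1)
row 3: (3,2) (2,0) (0,1) (1,3)
Orthogonality requires all 16 pairs distinct.
But the pair (0,1) repeats: cell (0,1) has L1 = 0, L2 = 1, and cell (1,0) has L1 = 0, L2 = 1.
A repeated pair means some other pair never occurs (only 4 distinct pairs out of 16), so the squares are not orthogonal.
Conclusion: NO.

NO


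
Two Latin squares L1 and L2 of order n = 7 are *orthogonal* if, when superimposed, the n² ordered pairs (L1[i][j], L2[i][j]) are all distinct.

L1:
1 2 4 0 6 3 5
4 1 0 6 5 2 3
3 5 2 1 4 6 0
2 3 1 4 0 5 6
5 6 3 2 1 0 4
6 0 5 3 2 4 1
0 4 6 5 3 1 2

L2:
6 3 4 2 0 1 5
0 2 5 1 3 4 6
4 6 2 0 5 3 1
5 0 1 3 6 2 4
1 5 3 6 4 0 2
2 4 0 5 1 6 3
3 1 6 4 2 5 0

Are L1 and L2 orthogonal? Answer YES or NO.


Form the n² = 49 superimposed pairs (L1[i][j], L2[i][j]), row by row (rows and columns indexed from 0):
row 0: (1,6) (2,3) (4,4) (0,2) (6,0) (3,1) (5,5)
row 1: (4,0) (1,2) (0,5) (6,1) (5,3) (2,4) (3,6)
row 2: (3,4) (5,6) (2,2) (1,0) (4,5) (6,3) (0,1)
row 3: (2,5) (3,0) (1,1) (4,3) (0,6) (5,2) (6,4)
row 4: (5,1) (6,5) (3,3) (2,6) (1,4) (0,0) (4,2)
row 5: (6,2) (0,4) (5,0) (3,5) (2,1) (4,6) (1,3)
row 6: (0,3) (4,1) (6,6) (5,4) (3,2) (1,5) (2,0)
Orthogonality requires all 49 pairs distinct.
Check by first coordinate: for each symbol s of L1, list the L2 entries in the n cells where L1 = s; they must all differ.
  L1 = 0: L2 entries (in reading order) 2, 5, 1, 6, 0, 4, 3 — all 7 distinct ✓
  L1 = 1: L2 entries (in reading order) 6, 2, 0, 1, 4, 3, 5 — all 7 distinct ✓
  L1 = 2: L2 entries (in reading order) 3, 4, 2, 5, 6, 1, 0 — all 7 distinct ✓
  L1 = 3: L2 entries (in reading order) 1, 6, 4, 0, 3, 5, 2 — all 7 distinct ✓
  L1 = 4: L2 entries (in reading order) 4, 0, 5, 3, 2, 6, 1 — all 7 distinct ✓
  L1 = 5: L2 entries (in reading order) 5, 3, 6, 2, 1, 0, 4 — all 7 distinct ✓
  L1 = 6: L2 entries (in reading order) 0, 1, 3, 4, 5, 2, 6 — all 7 distinct ✓
Every symbol of L1 meets every symbol of L2 exactly once, so all 49 pairs are distinct (49 of 49).
Conclusion: YES.

YES


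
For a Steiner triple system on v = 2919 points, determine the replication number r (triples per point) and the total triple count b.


An STS(v) is a 2-(v, 3, 1) BIBD: block size k = 3, λ = 1.
Replication: r(k − 1) = λ(v − 1) ⇒ r·2 = 2919 − 1 = 2918 ⇒ r = 1459.
Block count: bk = vr ⇒ b·3 = 2919·1459 = 4258821 ⇒ b = 1419607.

r = 1459, b = 1419607.


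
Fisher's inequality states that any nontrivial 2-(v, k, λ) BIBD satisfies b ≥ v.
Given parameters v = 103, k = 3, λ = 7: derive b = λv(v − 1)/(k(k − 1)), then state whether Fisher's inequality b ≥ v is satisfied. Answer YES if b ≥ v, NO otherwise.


b = λv(v − 1)/(k(k − 1)) = 7·103·102/(3·2) = 73542/6 = 12257.
Compare with v = 103: b ≥ v, so Fisher's inequality holds.

YES


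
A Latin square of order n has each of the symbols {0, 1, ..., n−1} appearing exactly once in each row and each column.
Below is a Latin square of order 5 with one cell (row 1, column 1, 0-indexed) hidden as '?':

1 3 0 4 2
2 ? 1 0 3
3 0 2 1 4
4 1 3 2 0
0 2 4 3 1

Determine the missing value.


Row 1 contains symbols [0, 1, 2, 3] — missing [4].
Column 1 contains symbols [0, 1, 2, 3] — missing [4].
The missing symbol must appear in both missing sets; intersection = [4].
Therefore the hidden value is 4.

Missing value = 4.


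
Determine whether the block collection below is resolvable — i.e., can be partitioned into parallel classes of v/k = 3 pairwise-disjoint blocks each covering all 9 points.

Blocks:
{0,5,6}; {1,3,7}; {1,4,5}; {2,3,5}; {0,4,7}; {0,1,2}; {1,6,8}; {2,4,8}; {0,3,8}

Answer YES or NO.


v = 9, block size k = 3, number of blocks = 9.
For resolvability, blocks must partition into parallel classes of size v/k = 3.
Total blocks must therefore be a multiple of 3: 9 = 3·3 + 0 ⇒ divisible ✓.
Consider block {1,4,5}. The only other block(s) in the collection disjoint from it are {0,3,8} — just 1 block(s). Any parallel class containing {1,4,5} would need 2 other blocks each disjoint from it, so no parallel class of size 3 can contain {1,4,5}.
Since every block must belong to some parallel class in a resolution, the collection cannot be partitioned into parallel classes.
Resolvable? NO.

NO


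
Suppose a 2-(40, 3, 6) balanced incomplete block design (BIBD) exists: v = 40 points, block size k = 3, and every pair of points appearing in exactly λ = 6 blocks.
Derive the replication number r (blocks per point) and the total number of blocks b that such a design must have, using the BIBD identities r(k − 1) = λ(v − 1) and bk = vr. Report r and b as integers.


Any 2-(v, k, λ) BIBD satisfies two necessary conditions:
  (i)  Each point sits in r blocks, and counting incidences through any fixed point gives r(k − 1) = λ(v − 1), so r = λ(v − 1)/(k − 1).
  (ii) Total incidences bk = vr, so b = vr/k.
Step 1: r = λ(v − 1)/(k − 1) = 6·(40 − 1)/(3 − 1) = 6·39/2 = 234/2 = 117.
Step 2: b = vr/k = 40·117/3 = 4680/3 = 1560.
Check integrality: r = 117 ∈ Z ✓, b = 1560 ∈ Z ✓.
(These identities are necessary conditions: they determine r and b for any design with these parameters, but do not by themselves prove that one exists.)

r = 117, b = 1560.


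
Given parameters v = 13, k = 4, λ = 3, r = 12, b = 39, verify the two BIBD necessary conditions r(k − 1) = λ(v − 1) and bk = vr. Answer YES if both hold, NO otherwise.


Condition (i): r(k − 1) = 12·3 = 36; λ(v − 1) = 3·12 = 36. Match? YES.
Condition (ii): bk = 39·4 = 156; vr = 13·12 = 156. Match? YES.
Both conditions hold? YES.

YES


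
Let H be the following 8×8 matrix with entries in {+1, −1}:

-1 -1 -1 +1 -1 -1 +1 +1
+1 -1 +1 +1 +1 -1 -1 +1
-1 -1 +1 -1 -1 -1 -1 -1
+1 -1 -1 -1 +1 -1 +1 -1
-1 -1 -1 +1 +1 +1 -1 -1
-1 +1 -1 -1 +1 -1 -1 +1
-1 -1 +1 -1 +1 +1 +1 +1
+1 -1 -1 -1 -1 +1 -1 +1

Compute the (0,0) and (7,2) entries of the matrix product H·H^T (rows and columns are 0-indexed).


Row 0 of H: [-1, -1, -1, 1, -1, -1, 1, 1].
Row 2 of H: [-1, -1, 1, -1, -1, -1, -1, -1].
Row 7 of H: [1, -1, -1, -1, -1, 1, -1, 1].
(H·H^T)[0][0] = Σ_j H[0][j]·H[0][j] = (-1)² + (-1)² + (-1)² + (1)² + (-1)² + (-1)² + (1)² + (1)² = 1 + 1 + 1 + 1 + 1 + 1 + 1 + 1 = 8.
(H·H^T)[7][2] = Σ_j H[7][j]·H[2][j] = (1)·(-1) + (-1)·(-1) + (-1)·(1) + (-1)·(-1) + (-1)·(-1) + (1)·(-1) + (-1)·(-1) + (1)·(-1) = -1 + 1 + -1 + 1 + 1 + -1 + 1 + -1 = 0.
So rows 7 and 2 are orthogonal; the diagonal entry equals n = 8.

(0,0) entry = 8; (7,2) entry = 0.


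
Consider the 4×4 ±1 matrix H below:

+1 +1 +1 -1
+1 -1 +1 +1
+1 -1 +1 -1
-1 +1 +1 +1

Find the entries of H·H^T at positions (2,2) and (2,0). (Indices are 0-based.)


Row 0 of H: [1, 1, 1, -1].
Row 2 of H: [1, -1, 1, -1].
(H·H^T)[2][2] = Σ_j H[2][j]·H[2][j] = (1)² + (-1)² + (1)² + (-1)² = 1 + 1 + 1 + 1 = 4.
(H·H^T)[2][0] = Σ_j H[2][j]·H[0][j] = (1)·(1) + (-1)·(1) + (1)·(1) + (-1)·(-1) = 1 + -1 + 1 + 1 = 2.
Rows 2 and 0 are not orthogonal (dot product = 2 ≠ 0), so H is not a Hadamard matrix.

(2,2) entry = 4; (2,0) entry = 2.


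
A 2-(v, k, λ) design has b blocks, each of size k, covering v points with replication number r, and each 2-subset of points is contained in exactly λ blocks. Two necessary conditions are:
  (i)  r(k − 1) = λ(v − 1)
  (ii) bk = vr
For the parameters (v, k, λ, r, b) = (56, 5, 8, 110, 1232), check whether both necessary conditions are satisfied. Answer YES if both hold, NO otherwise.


Condition (i): r(k − 1) = 110·4 = 440; λ(v − 1) = 8·55 = 440. Match? YES.
Condition (ii): bk = 1232·5 = 6160; vr = 56·110 = 6160. Match? YES.
Both conditions hold? YES.

YES


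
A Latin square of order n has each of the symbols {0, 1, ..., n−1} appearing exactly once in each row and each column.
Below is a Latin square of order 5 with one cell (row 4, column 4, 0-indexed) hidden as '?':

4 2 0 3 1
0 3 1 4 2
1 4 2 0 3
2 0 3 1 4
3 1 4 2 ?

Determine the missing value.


Row 4 contains symbols [1, 2, 3, 4] — missing [0].
Column 4 contains symbols [1, 2, 3, 4] — missing [0].
The missing symbol must appear in both missing sets; intersection = [0].
Therefore the hidden value is 0.

Missing value = 0.


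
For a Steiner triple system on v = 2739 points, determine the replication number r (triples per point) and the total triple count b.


An STS(v) is a 2-(v, 3, 1) BIBD: block size k = 3, λ = 1.
Replication: r(k − 1) = λ(v − 1) ⇒ r·2 = 2739 − 1 = 2738 ⇒ r = 1369.
Block count: b = v(v − 1)/6 = 2739·2738/6 = 7499382/6 = 1249897.

r = 1369, b = 1249897.


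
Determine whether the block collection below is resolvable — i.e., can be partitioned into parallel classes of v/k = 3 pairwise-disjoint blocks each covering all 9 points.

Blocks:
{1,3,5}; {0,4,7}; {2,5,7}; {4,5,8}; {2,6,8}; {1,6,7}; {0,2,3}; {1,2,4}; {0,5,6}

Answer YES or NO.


v = 9, block size k = 3, number of blocks = 9.
For resolvability, blocks must partition into parallel classes of size v/k = 3.
Total blocks must therefore be a multiple of 3: 9 = 3·3 + 0 ⇒ divisible ✓.
Consider block {2,5,7}. It intersects every other block in the collection, so no parallel class of size 3 can contain it.
Since every block must belong to some parallel class in a resolution, the collection cannot be partitioned into parallel classes.
Resolvable? NO.

NO


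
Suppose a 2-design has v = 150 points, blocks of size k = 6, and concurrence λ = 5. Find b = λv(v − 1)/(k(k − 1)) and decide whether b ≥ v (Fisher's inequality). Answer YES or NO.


b = λv(v − 1)/(k(k − 1)) = 5·150·149/(6·5) = 111750/30 = 3725.
Compare with v = 150: b ≥ v, so Fisher's inequality holds.

YES


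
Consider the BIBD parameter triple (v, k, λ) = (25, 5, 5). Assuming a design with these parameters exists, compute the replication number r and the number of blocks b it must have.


Any 2-(v, k, λ) BIBD satisfies two necessary conditions:
  (i)  Each point sits in r blocks, and counting incidences through any fixed point gives r(k − 1) = λ(v − 1), so r = λ(v − 1)/(k − 1).
  (ii) Total incidences bk = vr, so b = vr/k.
Step 1: r = λ(v − 1)/(k − 1) = 5·(25 − 1)/(5 − 1) = 5·24/4 = 120/4 = 30.
Step 2: b = vr/k = 25·30/5 = 750/5 = 150.
Check integrality: r = 30 ∈ Z ✓, b = 150 ∈ Z ✓.
(These identities are necessary conditions: they determine r and b for any design with these parameters, but do not by themselves prove that one exists.)

r = 30, b = 150.


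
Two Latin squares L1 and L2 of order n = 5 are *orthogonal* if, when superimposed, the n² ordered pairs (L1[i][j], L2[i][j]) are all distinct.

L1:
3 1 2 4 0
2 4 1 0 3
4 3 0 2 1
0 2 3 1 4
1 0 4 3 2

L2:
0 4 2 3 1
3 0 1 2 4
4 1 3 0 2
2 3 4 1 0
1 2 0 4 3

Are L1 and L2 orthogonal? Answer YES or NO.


Form the n² = 25 superimposed pairs (L1[i][j], L2[i][j]), row by row (rows and columns indexed from 0):
row 0: (3,0) (1,4) (2,2) (4,3) (0,1)
row 1: (2,3) (4,0) (1,1) (0,2) (3,4)
row 2: (4,4) (3,1) (0,3) (2,0) (1,2)
row 3: (0,2) (2,3) (3,4) (1,1) (4,0)
row 4: (1,1) (0,2) (4,0) (3,4) (2,3)
Orthogonality requires all 25 pairs distinct.
But the pair (0,2) repeats: cell (1,3) has L1 = 0, L2 = 2, and cell (3,0) has L1 = 0, L2 = 2.
A repeated pair means some other pair never occurs (only 15 distinct pairs out of 25), so the squares are not orthogonal.
Conclusion: NO.

NO


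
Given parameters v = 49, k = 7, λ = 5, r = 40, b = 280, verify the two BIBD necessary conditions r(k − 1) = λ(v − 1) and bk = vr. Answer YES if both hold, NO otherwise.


Condition (i): r(k − 1) = 40·6 = 240; λ(v − 1) = 5·48 = 240. Match? YES.
Condition (ii): bk = 280·7 = 1960; vr = 49·40 = 1960. Match? YES.
Both conditions hold? YES.

YES


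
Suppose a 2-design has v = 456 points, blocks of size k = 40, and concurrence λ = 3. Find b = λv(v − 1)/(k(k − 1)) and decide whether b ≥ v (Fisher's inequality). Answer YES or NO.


r = λ(v − 1)/(k − 1) = 3·455/39 = 35.
b = vr/k = 456·35/40 = 399.
Fisher's inequality: b ≥ v ⇔ 399 ≥ 456? NO.

NO


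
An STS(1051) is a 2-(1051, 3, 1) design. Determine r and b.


An STS(v) is a 2-(v, 3, 1) BIBD: block size k = 3, λ = 1.
Replication: r(k − 1) = λ(v − 1) ⇒ r·2 = 1051 − 1 = 1050 ⇒ r = 525.
Block count: bk = vr ⇒ b·3 = 1051·525 = 551775 ⇒ b = 183925.

r = 525, b = 183925.


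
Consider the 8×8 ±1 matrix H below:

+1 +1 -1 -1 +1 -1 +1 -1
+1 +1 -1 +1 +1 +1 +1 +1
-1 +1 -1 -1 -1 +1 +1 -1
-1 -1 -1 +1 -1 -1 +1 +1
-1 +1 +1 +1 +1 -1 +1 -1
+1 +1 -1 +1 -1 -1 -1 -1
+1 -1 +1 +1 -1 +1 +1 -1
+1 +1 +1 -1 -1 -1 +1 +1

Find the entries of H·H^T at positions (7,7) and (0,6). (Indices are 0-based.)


Row 0 of H: [1, 1, -1, -1, 1, -1, 1, -1].
Row 6 of H: [1, -1, 1, 1, -1, 1, 1, -1].
Row 7 of H: [1, 1, 1, -1, -1, -1, 1, 1].
(H·H^T)[7][7] = Σ_j H[7][j]·H[7][j] = (1)² + (1)² + (1)² + (-1)² + (-1)² + (-1)² + (1)² + (1)² = 1 + 1 + 1 + 1 + 1 + 1 + 1 + 1 = 8.
(H·H^T)[0][6] = Σ_j H[0][j]·H[6][j] = (1)·(1) + (1)·(-1) + (-1)·(1) + (-1)·(1) + (1)·(-1) + (-1)·(1) + (1)·(1) + (-1)·(-1) = 1 + -1 + -1 + -1 + -1 + -1 + 1 + 1 = -2.
Rows 0 and 6 are not orthogonal (dot product = -2 ≠ 0), so H is not a Hadamard matrix.

(7,7) entry = 8; (0,6) entry = -2.


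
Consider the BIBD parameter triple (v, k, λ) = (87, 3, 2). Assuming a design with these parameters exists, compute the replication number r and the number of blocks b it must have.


Any 2-(v, k, λ) BIBD satisfies two necessary conditions:
  (i)  Each point sits in r blocks, and counting incidences through any fixed point gives r(k − 1) = λ(v − 1), so r = λ(v − 1)/(k − 1).
  (ii) Total incidences bk = vr, so b = vr/k.
Step 1: r = λ(v − 1)/(k − 1) = 2·(87 − 1)/(3 − 1) = 2·86/2 = 172/2 = 86.
Step 2: b = vr/k = 87·86/3 = 7482/3 = 2494.
Check integrality: r = 86 ∈ Z ✓, b = 2494 ∈ Z ✓.
(These identities are necessary conditions: they determine r and b for any design with these parameters, but do not by themselves prove that one exists.)

r = 86, b = 2494.


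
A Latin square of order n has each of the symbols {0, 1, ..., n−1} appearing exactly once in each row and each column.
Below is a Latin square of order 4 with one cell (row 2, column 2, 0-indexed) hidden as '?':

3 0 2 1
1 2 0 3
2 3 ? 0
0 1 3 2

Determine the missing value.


Row 2 contains symbols [0, 2, 3] — missing [1].
Column 2 contains symbols [0, 2, 3] — missing [1].
The missing symbol must appear in both missing sets; intersection = [1].
Therefore the hidden value is 1.

Missing value = 1.


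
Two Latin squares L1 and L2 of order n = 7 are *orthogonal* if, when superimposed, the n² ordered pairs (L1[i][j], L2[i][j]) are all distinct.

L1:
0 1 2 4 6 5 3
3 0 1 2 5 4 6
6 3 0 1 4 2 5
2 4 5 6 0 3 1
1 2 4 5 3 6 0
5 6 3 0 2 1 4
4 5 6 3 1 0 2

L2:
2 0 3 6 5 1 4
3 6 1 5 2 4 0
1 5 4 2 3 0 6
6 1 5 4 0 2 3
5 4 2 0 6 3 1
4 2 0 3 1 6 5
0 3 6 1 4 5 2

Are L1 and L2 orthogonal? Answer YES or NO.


Form the n² = 49 superimposed pairs (L1[i][j], L2[i][j]), row by row (rows and columns indexed from 0):
row 0: (0,2) (1,0) (2,3) (4,6) (6,5) (5,1) (3,4)
row 1: (3,3) (0,6) (1,1) (2,5) (5,2) (4,4) (6,0)
row 2: (6,1) (3,5) (0,4) (1,2) (4,3) (2,0) (5,6)
row 3: (2,6) (4,1) (5,5) (6,4) (0,0) (3,2) (1,3)
row 4: (1,5) (2,4) (4,2) (5,0) (3,6) (6,3) (0,1)
row 5: (5,4) (6,2) (3,0) (0,3) (2,1) (1,6) (4,5)
row 6: (4,0) (5,3) (6,6) (3,1) (1,4) (0,5) (2,2)
Orthogonality requires all 49 pairs distinct.
Check by first coordinate: for each symbol s of L1, list the L2 entries in the n cells where L1 = s; they must all differ.
  L1 = 0: L2 entries (in reading order) 2, 6, 4, 0, 1, 3, 5 — all 7 distinct ✓
  L1 = 1: L2 entries (in reading order) 0, 1, 2, 3, 5, 6, 4 — all 7 distinct ✓
  L1 = 2: L2 entries (in reading order) 3, 5, 0, 6, 4, 1, 2 — all 7 distinct ✓
  L1 = 3: L2 entries (in reading order) 4, 3, 5, 2, 6, 0, 1 — all 7 distinct ✓
  L1 = 4: L2 entries (in reading order) 6, 4, 3, 1, 2, 5, 0 — all 7 distinct ✓
  L1 = 5: L2 entries (in reading order) 1, 2, 6, 5, 0, 4, 3 — all 7 distinct ✓
  L1 = 6: L2 entries (in reading order) 5, 0, 1, 4, 3, 2, 6 — all 7 distinct ✓
Every symbol of L1 meets every symbol of L2 exactly once, so all 49 pairs are distinct (49 of 49).
Conclusion: YES.

YES


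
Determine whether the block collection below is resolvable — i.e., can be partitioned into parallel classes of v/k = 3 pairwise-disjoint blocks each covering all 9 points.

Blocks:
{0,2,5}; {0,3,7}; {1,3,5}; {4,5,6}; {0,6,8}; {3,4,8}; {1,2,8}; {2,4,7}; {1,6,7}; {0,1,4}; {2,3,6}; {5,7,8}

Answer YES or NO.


v = 9, block size k = 3, number of blocks = 12.
For resolvability, blocks must partition into parallel classes of size v/k = 3.
Total blocks must therefore be a multiple of 3: 12 = 3·4 + 0 ⇒ divisible ✓.
Greedy packing gives 4 candidate class(es). Each should be a full parallel class (size 3, covers all 9 points).
  Class 1 (3 blocks): {0,2,5}; {3,4,8}; {1,6,7}. Points covered: [0, 1, 2, 3, 4, 5, 6, 7, 8].
  Class 2 (3 blocks): {0,3,7}; {4,5,6}; {1,2,8}. Points covered: [0, 1, 2, 3, 4, 5, 6, 7, 8].
  Class 3 (3 blocks): {1,3,5}; {0,6,8}; {2,4,7}. Points covered: [0, 1, 2, 3, 4, 5, 6, 7, 8].
  Class 4 (3 blocks): {0,1,4}; {2,3,6}; {5,7,8}. Points covered: [0, 1, 2, 3, 4, 5, 6, 7, 8].
All classes full (size 3)? YES. All classes cover every point? YES.
Resolvable? YES.

YES


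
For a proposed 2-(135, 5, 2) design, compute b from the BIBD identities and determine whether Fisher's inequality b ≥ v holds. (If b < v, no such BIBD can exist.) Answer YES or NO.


r = λ(v − 1)/(k − 1) = 2·134/4 = 67.
b = vr/k = 135·67/5 = 1809.
Fisher's inequality: b ≥ v ⇔ 1809 ≥ 135? YES.

YES


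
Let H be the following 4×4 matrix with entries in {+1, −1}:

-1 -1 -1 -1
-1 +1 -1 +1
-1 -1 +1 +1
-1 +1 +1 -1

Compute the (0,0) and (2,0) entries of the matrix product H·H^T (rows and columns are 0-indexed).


Row 0 of H: [-1, -1, -1, -1].
Row 2 of H: [-1, -1, 1, 1].
(H·H^T)[0][0] = Σ_j H[0][j]·H[0][j] = (-1)² + (-1)² + (-1)² + (-1)² = 1 + 1 + 1 + 1 = 4.
(H·H^T)[2][0] = Σ_j H[2][j]·H[0][j] = (-1)·(-1) + (-1)·(-1) + (1)·(-1) + (1)·(-1) = 1 + 1 + -1 + -1 = 0.
So rows 2 and 0 are orthogonal; the diagonal entry equals n = 4.

(0,0) entry = 4; (2,0) entry = 0.


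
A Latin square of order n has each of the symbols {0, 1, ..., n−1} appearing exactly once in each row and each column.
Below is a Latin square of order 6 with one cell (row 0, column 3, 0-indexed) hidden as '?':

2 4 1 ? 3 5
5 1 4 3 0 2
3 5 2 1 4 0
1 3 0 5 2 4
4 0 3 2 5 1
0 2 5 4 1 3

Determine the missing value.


Row 0 contains symbols [1, 2, 3, 4, 5] — missing [0].
Column 3 contains symbols [1, 2, 3, 4, 5] — missing [0].
The missing symbol must appear in both missing sets; intersection = [0].
Therefore the hidden value is 0.

Missing value = 0.


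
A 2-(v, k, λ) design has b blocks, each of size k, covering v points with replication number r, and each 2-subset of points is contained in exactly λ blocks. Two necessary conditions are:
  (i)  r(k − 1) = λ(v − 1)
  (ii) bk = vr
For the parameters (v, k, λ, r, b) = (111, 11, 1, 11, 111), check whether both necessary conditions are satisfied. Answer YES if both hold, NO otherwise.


Condition (i): r(k − 1) = 11·10 = 110; λ(v − 1) = 1·110 = 110. Match? YES.
Condition (ii): bk = 111·11 = 1221; vr = 111·11 = 1221. Match? YES.
Both conditions hold? YES.

YES


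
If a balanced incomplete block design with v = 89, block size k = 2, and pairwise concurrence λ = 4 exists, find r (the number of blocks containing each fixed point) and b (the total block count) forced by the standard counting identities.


Any 2-(v, k, λ) BIBD satisfies two necessary conditions:
  (i)  Each point sits in r blocks, and counting incidences through any fixed point gives r(k − 1) = λ(v − 1), so r = λ(v − 1)/(k − 1).
  (ii) Total incidences bk = vr, so b = vr/k.
Step 1: r = λ(v − 1)/(k − 1) = 4·(89 − 1)/(2 − 1) = 4·88/1 = 352/1 = 352.
Step 2: b = vr/k = 89·352/2 = 31328/2 = 15664.
Check integrality: r = 352 ∈ Z ✓, b = 15664 ∈ Z ✓.
(These identities are necessary conditions: they determine r and b for any design with these parameters, but do not by themselves prove that one exists.)

r = 352, b = 15664.


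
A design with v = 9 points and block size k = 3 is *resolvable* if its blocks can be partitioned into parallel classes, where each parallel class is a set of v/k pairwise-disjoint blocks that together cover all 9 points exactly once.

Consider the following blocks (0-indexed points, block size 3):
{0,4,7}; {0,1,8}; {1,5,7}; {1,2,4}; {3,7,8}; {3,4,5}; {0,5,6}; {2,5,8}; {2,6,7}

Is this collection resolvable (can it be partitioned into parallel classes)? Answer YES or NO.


v = 9, block size k = 3, number of blocks = 9.
For resolvability, blocks must partition into parallel classes of size v/k = 3.
Total blocks must therefore be a multiple of 3: 9 = 3·3 + 0 ⇒ divisible ✓.
Consider block {0,4,7}. The only other block(s) in the collection disjoint from it are {2,5,8} — just 1 block(s). Any parallel class containing {0,4,7} would need 2 other blocks each disjoint from it, so no parallel class of size 3 can contain {0,4,7}.
Since every block must belong to some parallel class in a resolution, the collection cannot be partitioned into parallel classes.
Resolvable? NO.

NO
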